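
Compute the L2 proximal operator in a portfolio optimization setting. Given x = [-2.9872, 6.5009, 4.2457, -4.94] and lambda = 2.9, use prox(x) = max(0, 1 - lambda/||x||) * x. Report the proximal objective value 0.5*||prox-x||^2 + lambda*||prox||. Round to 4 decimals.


Step 1: Compute ||x||.
||x|| = 9.6755
Step 2: Compute scaling factor.
scale = max(0, 1 - 2.9/9.6755) = 0.7003
Step 3: prox(x) = [-2.0919, 4.5524, 2.9731, -3.4593]
||prox(x)|| = 6.7755
Step 4: Proximal objective.
0.5*||prox-x||^2 = 4.205
lambda*||prox|| = 19.649
Total = 23.8539


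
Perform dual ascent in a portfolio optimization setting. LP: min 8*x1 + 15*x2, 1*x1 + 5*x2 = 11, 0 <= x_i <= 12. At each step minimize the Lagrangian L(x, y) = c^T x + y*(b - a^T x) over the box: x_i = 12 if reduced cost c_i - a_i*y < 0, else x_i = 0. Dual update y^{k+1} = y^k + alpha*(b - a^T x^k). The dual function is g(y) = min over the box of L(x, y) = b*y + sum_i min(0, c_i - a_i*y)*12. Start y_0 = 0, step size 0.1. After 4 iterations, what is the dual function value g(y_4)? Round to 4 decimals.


Dual ascent for LP: min 8*x1 + 15*x2, 1*x1 + 5*x2 = 11, 0 <= x_i <= 12
Step 1: y^k = 0.0, reduced costs: (8.0, 15.0)
  x^k = (0.0, 0.0), subgradient = b - a^T x = 11.0
  y^{k+1} = 0.0 + 0.1*11.0 = 1.1
Step 2: y^k = 1.1, reduced costs: (6.9, 9.5)
  x^k = (0.0, 0.0), subgradient = b - a^T x = 11.0
  y^{k+1} = 1.1 + 0.1*11.0 = 2.2
Step 3: y^k = 2.2, reduced costs: (5.8, 4.0)
  x^k = (0.0, 0.0), subgradient = b - a^T x = 11.0
  y^{k+1} = 2.2 + 0.1*11.0 = 3.3
Step 4: y^k = 3.3, reduced costs: (4.7, -1.5)
  x^k = (0.0, 12.0), subgradient = b - a^T x = -49.0
  y^{k+1} = 3.3 + 0.1*-49.0 = -1.6
Dual objective at y_4 = -1.6: reduced costs (9.6, 23.0), box minimizer x = (0.0, 0.0)
g(y_4) = b*y + (c1 - a1*y)*x1 + (c2 - a2*y)*x2 = 11*(-1.6) + 9.6*0.0 + 23.0*0.0 = -17.6 + 0.0 + 0.0 = -17.6


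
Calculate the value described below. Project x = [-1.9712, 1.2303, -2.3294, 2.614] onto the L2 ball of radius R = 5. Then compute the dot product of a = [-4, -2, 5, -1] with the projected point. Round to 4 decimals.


Step 1: Compute ||x|| (intermediates to 6 decimals).
||x|| = sqrt((-1.9712)^2 + 1.2303^2 + (-2.3294)^2 + 2.614^2) = 4.202186
Step 2: Project.
Since ||x|| <= R, proj = x (no scaling needed).
proj(x) = [-1.9712, 1.2303, -2.3294, 2.614]
Step 3: Dot product.
a^T * proj(x) = -4*(-1.9712) - 2*1.2303 + 5*(-2.3294) - 1*2.614 = -8.8368


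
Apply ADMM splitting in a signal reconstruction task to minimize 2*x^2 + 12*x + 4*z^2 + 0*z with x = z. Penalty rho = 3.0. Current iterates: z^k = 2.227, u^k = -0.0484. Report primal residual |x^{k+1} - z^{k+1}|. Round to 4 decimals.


ADMM iteration with rho = 3.0, z^k = 2.227, u^k = -0.0484
Step 1: x-update.
Minimize 2*x^2 + 12*x + (3.0/2)*(x - 2.227 - 0.0484)^2
FOC: (2*2 + 3.0)*x = -12 + 3.0*(2.227 + 0.0484)
x^{k+1} = -0.7391
Step 2: z-update.
Minimize 4*z^2 + 0*z + (3.0/2)*(-0.7391 - z - 0.0484)^2
FOC: (2*4 + 3.0)*z = 0 + 3.0*(-0.7391 - 0.0484)
z^{k+1} = -0.2148
Step 3: u-update.
u^{k+1} = -0.0484 - 0.7391 + 0.2148 = -0.5727
Step 4: Primal residual = |-0.7391 + 0.2148| = 0.5243


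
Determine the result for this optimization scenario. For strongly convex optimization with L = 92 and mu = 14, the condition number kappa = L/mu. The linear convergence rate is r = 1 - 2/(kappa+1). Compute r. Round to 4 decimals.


Step 1: Compute the condition number.
kappa = L/mu = 92/14 = 6.5714
Step 2: Compute the convergence rate.
r = 1 - 2/(kappa + 1) = 1 - 2*mu/(L + mu) = (L - mu)/(L + mu) = 78/106 = 0.7358


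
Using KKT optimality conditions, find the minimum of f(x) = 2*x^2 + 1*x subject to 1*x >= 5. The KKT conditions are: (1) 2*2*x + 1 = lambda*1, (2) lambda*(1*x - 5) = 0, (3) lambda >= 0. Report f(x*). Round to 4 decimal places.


Step 1: Try lambda = 0 (constraint inactive).
x_unc = -1/(2*2) = -0.25
Check: 1*-0.25 = -0.25 < 5 -- violated!
Step 2: Constraint must be active: 1*x = 5
x* = 5/1 = 5.0
lambda = (2*2*5.0 + 1)/1 = 21.0
Step 3: Compute optimal value.
f(x*) = 2*5.0^2 + 1*5.0 = 55.0


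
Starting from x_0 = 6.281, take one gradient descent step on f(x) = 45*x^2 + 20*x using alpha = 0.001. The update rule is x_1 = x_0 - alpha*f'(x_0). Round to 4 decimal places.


We compute the gradient at x_0 and apply the update.
f'(x) = 90*x + 20
f'(6.281) = 90*6.281 + 20 = 585.29
x_1 = 6.281 - 0.001*585.29 = 5.6957


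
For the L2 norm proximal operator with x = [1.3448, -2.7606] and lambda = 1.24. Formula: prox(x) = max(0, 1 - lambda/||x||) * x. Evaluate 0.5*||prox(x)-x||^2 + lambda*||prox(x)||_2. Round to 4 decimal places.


Step 1: Compute ||x||.
||x|| = 3.0707
Step 2: Compute scaling factor.
scale = max(0, 1 - 1.24/3.0707) = 0.5962
Step 3: prox(x) = [0.8018, -1.6458]
||prox(x)|| = 1.8307
Step 4: Proximal objective.
0.5*||prox-x||^2 = 0.7688
lambda*||prox|| = 2.2701
Total = 3.0389


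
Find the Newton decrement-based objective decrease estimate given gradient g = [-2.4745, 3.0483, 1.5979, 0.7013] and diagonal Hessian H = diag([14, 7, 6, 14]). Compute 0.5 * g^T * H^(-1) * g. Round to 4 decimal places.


Step 1: H is diagonal, so H^(-1) * g = [-0.1768, 0.4355, 0.2663, 0.0501].
Step 2: g^T H^(-1) g = sum_i g_i^2 / H_ii
  = (-2.4745)^2/14 + (3.0483)^2/7 + (1.5979)^2/6 + (0.7013)^2/14
  = 0.4374 + 1.3274 + 0.4255 + 0.0351 = 2.2255
Step 3: Objective decrease = 0.5 * g^T H^(-1) g = 1.1127


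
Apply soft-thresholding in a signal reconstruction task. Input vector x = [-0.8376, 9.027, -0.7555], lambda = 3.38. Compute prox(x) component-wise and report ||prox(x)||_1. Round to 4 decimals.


Soft-thresholding with lambda = 3.38:
prox(-0.8376) = sign(-0.8376)*max(|-0.8376| - 3.38, 0) = 0.0
prox(9.027) = sign(9.027)*max(|9.027| - 3.38, 0) = 5.647
prox(-0.7555) = sign(-0.7555)*max(|-0.7555| - 3.38, 0) = 0.0
prox(x) = [0.0, 5.647, 0.0]
||prox(x)||_1 = 0.0 + 5.647 + 0.0 = 5.647


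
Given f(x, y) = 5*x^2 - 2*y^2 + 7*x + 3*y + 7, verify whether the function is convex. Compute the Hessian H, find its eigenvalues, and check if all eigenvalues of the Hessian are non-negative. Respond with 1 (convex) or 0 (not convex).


The Hessian of f(x,y) = 5*x^2 - 2*y^2 + 7*x + 3*y + 7 is:
H = [[10, 0], [0, -4]]
Trace = 10 - 4 = 6
Determinant = 10*-4 - (0)^2 = -40
Discriminant = (6)^2 - 4*-40 = 196.0
Eigenvalues: lambda_1 = -4.0, lambda_2 = 10.0
The function is not convex.

0


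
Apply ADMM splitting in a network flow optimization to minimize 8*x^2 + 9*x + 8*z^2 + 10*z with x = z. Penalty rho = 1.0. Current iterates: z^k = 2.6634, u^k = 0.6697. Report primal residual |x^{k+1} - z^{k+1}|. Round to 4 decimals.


ADMM iteration with rho = 1.0, z^k = 2.6634, u^k = 0.6697
Step 1: x-update.
Minimize 8*x^2 + 9*x + (1.0/2)*(x - 2.6634 + 0.6697)^2
FOC: (2*8 + 1.0)*x = -9 + 1.0*(2.6634 - 0.6697)
x^{k+1} = -0.4121
Step 2: z-update.
Minimize 8*z^2 + 10*z + (1.0/2)*(-0.4121 - z + 0.6697)^2
FOC: (2*8 + 1.0)*z = -10 + 1.0*(-0.4121 + 0.6697)
z^{k+1} = -0.5731
Step 3: u-update.
u^{k+1} = 0.6697 - 0.4121 + 0.5731 = 0.8306
Step 4: Primal residual = |-0.4121 + 0.5731| = 0.1609


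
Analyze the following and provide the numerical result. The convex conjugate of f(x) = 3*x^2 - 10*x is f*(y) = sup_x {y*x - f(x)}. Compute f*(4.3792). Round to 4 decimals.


f*(y) = sup_x {y*x - a*x^2 - b*x} = sup_x {(y-b)*x - a*x^2}
FOC: (y - b) - 2a*x = 0 => x* = (y - b)/(2a)
x* = (4.3792 + 10)/(2*3) = 2.3965
f*(4.3792) = (y-b)^2/(4a) = (4.3792 + 10)^2/(4*3)
= 206.7614/12 = 17.2301


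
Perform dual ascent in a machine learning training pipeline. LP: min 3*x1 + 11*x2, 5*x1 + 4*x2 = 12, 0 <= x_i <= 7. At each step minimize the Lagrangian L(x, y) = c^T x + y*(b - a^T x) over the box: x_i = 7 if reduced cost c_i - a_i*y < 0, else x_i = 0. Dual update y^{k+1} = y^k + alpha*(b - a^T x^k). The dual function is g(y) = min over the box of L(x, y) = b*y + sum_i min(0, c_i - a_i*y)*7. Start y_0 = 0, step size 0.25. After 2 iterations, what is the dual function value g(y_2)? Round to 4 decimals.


Dual ascent for LP: min 3*x1 + 11*x2, 5*x1 + 4*x2 = 12, 0 <= x_i <= 7
Step 1: y^k = 0.0, reduced costs: (3.0, 11.0)
  x^k = (0.0, 0.0), subgradient = b - a^T x = 12.0
  y^{k+1} = 0.0 + 0.25*12.0 = 3.0
Step 2: y^k = 3.0, reduced costs: (-12.0, -1.0)
  x^k = (7.0, 7.0), subgradient = b - a^T x = -51.0
  y^{k+1} = 3.0 + 0.25*-51.0 = -9.75
Dual objective at y_2 = -9.75: reduced costs (51.75, 50.0), box minimizer x = (0.0, 0.0)
g(y_2) = b*y + (c1 - a1*y)*x1 + (c2 - a2*y)*x2 = 12*(-9.75) + 51.75*0.0 + 50.0*0.0 = -117.0 + 0.0 + 0.0 = -117.0


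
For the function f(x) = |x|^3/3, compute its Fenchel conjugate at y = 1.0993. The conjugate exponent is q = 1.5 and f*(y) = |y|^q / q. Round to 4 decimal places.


The conjugate exponent q satisfies 1/p + 1/q = 1.
p = 3, so q = 3/(3 - 1) = 1.5
|y|^q = 1.0993^1.5 = 1.1526
f*(1.0993) = 1.1526 / 1.5 = 0.7684


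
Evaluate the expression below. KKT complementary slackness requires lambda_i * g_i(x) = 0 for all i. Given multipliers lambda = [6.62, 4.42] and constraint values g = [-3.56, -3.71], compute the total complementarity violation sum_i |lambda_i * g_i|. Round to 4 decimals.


KKT complementary slackness check:
lambda_1 * g_1 = 6.62 * -3.56 = -23.5672
lambda_2 * g_2 = 4.42 * -3.71 = -16.3982
Total violation = 23.5672 + 16.3982 = 39.9654


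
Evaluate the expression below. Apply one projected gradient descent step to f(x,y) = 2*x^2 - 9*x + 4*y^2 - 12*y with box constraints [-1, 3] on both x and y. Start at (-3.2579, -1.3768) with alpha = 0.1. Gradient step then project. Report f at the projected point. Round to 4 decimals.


Step 1: Compute gradient at (-3.2579, -1.3768).
grad_x = 2*2*-3.2579 - 9 = -22.0316
grad_y = 2*4*-1.3768 - 12 = -23.0144
Step 2: Gradient step.
x_raw = -3.2579 - 0.1*-22.0316 = -1.0547
y_raw = -1.3768 - 0.1*-23.0144 = 0.9246
Step 3: Project onto [-1, 3].
x_proj = clip(-1.0547) = -1.0
y_proj = clip(0.9246) = 0.9246
Step 4: Evaluate f.
f(-1.0, 0.9246) = 3.3242


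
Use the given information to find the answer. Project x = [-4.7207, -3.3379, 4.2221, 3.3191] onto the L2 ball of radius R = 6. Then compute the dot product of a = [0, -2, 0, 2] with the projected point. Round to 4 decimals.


Step 1: Compute ||x|| (intermediates to 6 decimals).
||x|| = sqrt((-4.7207)^2 + (-3.3379)^2 + 4.2221^2 + 3.3191^2) = 7.89108
Step 2: Project.
Since ||x|| > R, scale = R/||x|| = 6/7.89108 = 0.760352, proj(x) = scale * x
proj(x) = [-3.589394, -2.537979, 3.210282, 2.523684]
Step 3: Dot product.
a^T * proj(x) = 0*(-3.589394) - 2*(-2.537979) + 0*3.210282 + 2*2.523684 = 10.1233


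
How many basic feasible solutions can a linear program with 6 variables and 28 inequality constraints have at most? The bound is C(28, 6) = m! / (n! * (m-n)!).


Each vertex corresponds to some choice of n active constraints out of m, so the number of vertices is at most C(m, n) = m! / (n!(m-n)!).
m = 28, n = 6
Numerator: 28 * 27 * 26 * 25 * 24 * 23
Denominator: 6! = 720
C(28, 6) = 376740


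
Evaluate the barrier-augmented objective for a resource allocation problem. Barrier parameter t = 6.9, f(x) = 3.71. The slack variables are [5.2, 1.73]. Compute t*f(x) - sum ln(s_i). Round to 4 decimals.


Step 1: Compute log-barrier.
ln values: [1.6487, 0.5481]
phi = -(1.6487 + 0.5481) = -2.1968
Step 2: Compute augmented objective.
t*f(x) = 6.9*3.71 = 25.599
Total = 25.599 - 2.1968 = 23.4022


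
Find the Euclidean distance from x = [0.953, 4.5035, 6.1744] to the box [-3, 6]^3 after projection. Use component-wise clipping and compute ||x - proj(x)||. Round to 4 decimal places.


Project each component onto [-3, 6].
clip(0.953) = 0.953, clip(4.5035) = 4.5035, clip(6.1744) = 6.0
Projection = [0.953, 4.5035, 6.0]
Squared diffs: [0.0, 0.0, 0.0304]
Distance = sqrt(0.0304) = 0.1744


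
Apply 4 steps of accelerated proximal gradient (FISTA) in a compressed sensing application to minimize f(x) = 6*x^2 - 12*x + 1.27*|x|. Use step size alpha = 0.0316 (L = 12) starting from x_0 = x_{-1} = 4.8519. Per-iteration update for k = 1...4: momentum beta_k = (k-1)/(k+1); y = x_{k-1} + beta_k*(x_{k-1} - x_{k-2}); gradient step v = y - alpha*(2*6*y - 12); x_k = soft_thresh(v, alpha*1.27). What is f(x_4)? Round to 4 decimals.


FISTA on f(x) = 6*x^2 - 12*x + 1.27*|x|
L = 12, alpha = 0.0316
Iteration 1: beta = 0.0, y = 4.8519 + 0.0*(4.8519 - 4.8519) = 4.8519
  grad(y) = 46.2228, v = y - alpha*grad = 3.3913
  prox(v) = soft_thresh(3.3913, 0.0401) = 3.3511
Iteration 2: beta = 0.3333, y = 3.3511 + 0.3333*(3.3511 - 4.8519) = 2.8509
  grad(y) = 22.2104, v = y - alpha*grad = 2.149
  prox(v) = soft_thresh(2.149, 0.0401) = 2.1089
Iteration 3: beta = 0.5, y = 2.1089 + 0.5*(2.1089 - 3.3511) = 1.4878
  grad(y) = 5.8532, v = y - alpha*grad = 1.3028
  prox(v) = soft_thresh(1.3028, 0.0401) = 1.2627
Iteration 4: beta = 0.6, y = 1.2627 + 0.6*(1.2627 - 2.1089) = 0.7549
  grad(y) = -2.9406, v = y - alpha*grad = 0.8479
  prox(v) = soft_thresh(0.8479, 0.0401) = 0.8077
f(x_4) = 6*0.8077^2 - 12*0.8077 + 1.27*|0.8077| = -4.7524


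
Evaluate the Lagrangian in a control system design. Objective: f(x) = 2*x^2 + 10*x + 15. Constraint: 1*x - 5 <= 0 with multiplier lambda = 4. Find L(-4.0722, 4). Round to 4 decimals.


Step 1: Evaluate f(x).
f(-4.0722) = 2*(-4.0722)^2 + 10*(-4.0722) + 15 = 7.4436
Step 2: Evaluate g(x).
g(-4.0722) = 1*-4.0722 - 5 = -9.0722
Step 3: Compute Lagrangian.
L = 7.4436 + 4*-9.0722 = -28.8452


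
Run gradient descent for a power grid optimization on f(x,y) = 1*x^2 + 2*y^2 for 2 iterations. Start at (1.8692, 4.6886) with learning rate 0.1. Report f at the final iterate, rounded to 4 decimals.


Gradient descent on f(x,y) = 1*x^2 + 2*y^2.
Starting point: (1.8692, 4.6886), alpha = 0.1
Step 1: grad_x = 2*1*1.8692 = 3.7384, grad_y = 2*2*4.6886 = 18.7544
  x_1 = 1.8692 - 0.1*3.7384 = 1.4954
  y_1 = 4.6886 - 0.1*18.7544 = 2.8132
Step 2: grad_x = 2*1*1.4954 = 2.9907, grad_y = 2*2*2.8132 = 11.2526
  x_2 = 1.4954 - 0.1*2.9907 = 1.1963
  y_2 = 2.8132 - 0.1*11.2526 = 1.6879
f(1.1963, 1.6879) = 1*1.1963^2 + 2*1.6879^2 = 7.1291


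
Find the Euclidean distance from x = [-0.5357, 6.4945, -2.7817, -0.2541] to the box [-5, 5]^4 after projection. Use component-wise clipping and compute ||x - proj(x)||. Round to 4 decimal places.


Project each component onto [-5, 5].
clip(-0.5357) = -0.5357, clip(6.4945) = 5.0, clip(-2.7817) = -2.7817, clip(-0.2541) = -0.2541
Projection = [-0.5357, 5.0, -2.7817, -0.2541]
Squared diffs: [0.0, 2.2335, 0.0, 0.0]
Distance = sqrt(2.2335) = 1.4945


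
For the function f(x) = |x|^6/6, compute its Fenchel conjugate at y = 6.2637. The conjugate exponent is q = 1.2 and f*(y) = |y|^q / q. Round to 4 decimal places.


The conjugate exponent q satisfies 1/p + 1/q = 1.
p = 6, so q = 6/(6 - 1) = 1.2
|y|^q = 6.2637^1.2 = 9.0406
f*(6.2637) = 9.0406 / 1.2 = 7.5338


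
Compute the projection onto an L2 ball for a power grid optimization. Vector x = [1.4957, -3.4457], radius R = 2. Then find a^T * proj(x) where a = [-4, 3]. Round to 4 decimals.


Step 1: Compute ||x|| (intermediates to 6 decimals).
||x|| = sqrt(1.4957^2 + (-3.4457)^2) = 3.756324
Step 2: Project.
Since ||x|| > R, scale = R/||x|| = 2/3.756324 = 0.532435, proj(x) = scale * x
proj(x) = [0.796363, -1.834611]
Step 3: Dot product.
a^T * proj(x) = -4*0.796363 + 3*(-1.834611) = -8.6893


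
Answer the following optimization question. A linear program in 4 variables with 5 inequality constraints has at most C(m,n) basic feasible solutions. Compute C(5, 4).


Each vertex corresponds to some choice of n active constraints out of m, so the number of vertices is at most C(m, n) = m! / (n!(m-n)!).
m = 5, n = 4
Numerator: 5 * 4 * 3 * 2
Denominator: 4! = 24
C(5, 4) = 5


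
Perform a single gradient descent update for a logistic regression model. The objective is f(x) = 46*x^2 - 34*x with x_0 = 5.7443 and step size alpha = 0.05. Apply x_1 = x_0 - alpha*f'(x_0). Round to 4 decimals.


We compute the gradient at x_0 and apply the update.
f'(x) = 92*x - 34
f'(5.7443) = 92*5.7443 - 34 = 494.4756
x_1 = 5.7443 - 0.05*494.4756 = -18.9795


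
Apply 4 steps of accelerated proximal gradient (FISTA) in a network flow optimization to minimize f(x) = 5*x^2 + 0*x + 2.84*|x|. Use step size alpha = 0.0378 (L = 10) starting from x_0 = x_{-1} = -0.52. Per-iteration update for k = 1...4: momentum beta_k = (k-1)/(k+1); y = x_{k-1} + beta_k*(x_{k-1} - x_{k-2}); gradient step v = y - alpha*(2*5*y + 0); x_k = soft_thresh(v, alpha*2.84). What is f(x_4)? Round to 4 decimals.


FISTA on f(x) = 5*x^2 + 0*x + 2.84*|x|
L = 10, alpha = 0.0378
Iteration 1: beta = 0.0, y = -0.52 + 0.0*(-0.52 + 0.52) = -0.52
  grad(y) = -5.2, v = y - alpha*grad = -0.3234
  prox(v) = soft_thresh(-0.3234, 0.1074) = -0.2161
Iteration 2: beta = 0.3333, y = -0.2161 + 0.3333*(-0.2161 + 0.52) = -0.1148
  grad(y) = -1.1478, v = y - alpha*grad = -0.0714
  prox(v) = soft_thresh(-0.0714, 0.1074) = 0.0
Iteration 3: beta = 0.5, y = 0.0 + 0.5*(0.0 + 0.2161) = 0.108
  grad(y) = 1.0804, v = y - alpha*grad = 0.0672
  prox(v) = soft_thresh(0.0672, 0.1074) = 0.0
Iteration 4: beta = 0.6, y = 0.0 + 0.6*(0.0 - 0.0) = 0.0
  grad(y) = 0.0, v = y - alpha*grad = 0.0
  prox(v) = soft_thresh(0.0, 0.1074) = 0.0
f(x_4) = 5*0.0^2 + 0*0.0 + 2.84*|0.0| = 0.0


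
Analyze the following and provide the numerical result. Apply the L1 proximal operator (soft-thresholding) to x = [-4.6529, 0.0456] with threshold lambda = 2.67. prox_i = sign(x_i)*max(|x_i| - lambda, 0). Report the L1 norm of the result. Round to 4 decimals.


Soft-thresholding with lambda = 2.67:
prox(-4.6529) = sign(-4.6529)*max(|-4.6529| - 2.67, 0) = -1.9829
prox(0.0456) = sign(0.0456)*max(|0.0456| - 2.67, 0) = 0.0
prox(x) = [-1.9829, 0.0]
||prox(x)||_1 = 1.9829 + 0.0 = 1.9829


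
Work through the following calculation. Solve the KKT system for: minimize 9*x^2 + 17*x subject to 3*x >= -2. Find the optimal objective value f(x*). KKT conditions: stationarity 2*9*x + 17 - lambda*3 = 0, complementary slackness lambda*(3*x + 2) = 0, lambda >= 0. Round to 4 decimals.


Step 1: Try lambda = 0 (constraint inactive).
x_unc = -17/(2*9) = -0.9444
Check: 3*-0.9444 = -2.8332 < -2 -- violated!
Step 2: Constraint must be active: 3*x = -2
x* = -2/3 = -0.6667 (rounded; the exact value -2/3 is used below)
lambda = (2*9*(-2/3) + 17)/3 = 1.6667
Step 3: Compute optimal value.
f(x*) = 9*(-2/3)^2 + 17*(-2/3) = -7.3333


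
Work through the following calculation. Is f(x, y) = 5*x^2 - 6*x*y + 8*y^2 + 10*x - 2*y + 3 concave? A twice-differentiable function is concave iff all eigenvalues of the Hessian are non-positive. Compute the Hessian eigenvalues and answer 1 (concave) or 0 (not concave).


The Hessian of f(x,y) = 5*x^2 - 6*x*y + 8*y^2 + 10*x - 2*y + 3 is:
H = [[10, -6], [-6, 16]]
Trace = 10 + 16 = 26
Determinant = 10*16 - (-6)^2 = 124
Discriminant = (26)^2 - 4*124 = 180.0
Eigenvalues: lambda_1 = 6.2918, lambda_2 = 19.7082
The function is not concave.

0


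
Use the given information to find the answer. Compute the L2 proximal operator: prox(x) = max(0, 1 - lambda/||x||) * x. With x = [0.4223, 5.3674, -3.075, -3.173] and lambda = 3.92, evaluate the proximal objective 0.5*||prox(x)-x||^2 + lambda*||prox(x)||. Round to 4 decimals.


Step 1: Compute ||x||.
||x|| = 6.965
Step 2: Compute scaling factor.
scale = max(0, 1 - 3.92/6.965) = 0.4372
Step 3: prox(x) = [0.1846, 2.3465, -1.3443, -1.3872]
||prox(x)|| = 3.045
Step 4: Proximal objective.
0.5*||prox-x||^2 = 7.6832
lambda*||prox|| = 11.9364
Total = 19.6195


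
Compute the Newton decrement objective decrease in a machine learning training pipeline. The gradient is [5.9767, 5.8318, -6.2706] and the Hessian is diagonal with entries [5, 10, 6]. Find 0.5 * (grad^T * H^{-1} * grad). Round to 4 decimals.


Step 1: H is diagonal, so H^(-1) * g = [1.1953, 0.5832, -1.0451].
Step 2: g^T H^(-1) g = sum_i g_i^2 / H_ii
  = (5.9767)^2/5 + (5.8318)^2/10 + (-6.2706)^2/6
  = 7.1442 + 3.401 + 6.5534 = 17.0986
Step 3: Objective decrease = 0.5 * g^T H^(-1) g = 8.5493


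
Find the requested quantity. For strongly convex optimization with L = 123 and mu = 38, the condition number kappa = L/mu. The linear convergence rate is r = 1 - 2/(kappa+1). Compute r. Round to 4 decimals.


Step 1: Compute the condition number.
kappa = L/mu = 123/38 = 3.2368
Step 2: Compute the convergence rate.
r = 1 - 2/(kappa + 1) = 1 - 2*mu/(L + mu) = (L - mu)/(L + mu) = 85/161 = 0.528


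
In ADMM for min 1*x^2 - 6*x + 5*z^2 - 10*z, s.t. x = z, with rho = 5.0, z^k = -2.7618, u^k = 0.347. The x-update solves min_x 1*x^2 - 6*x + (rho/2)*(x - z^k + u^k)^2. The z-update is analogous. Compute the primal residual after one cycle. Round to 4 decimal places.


ADMM iteration with rho = 5.0, z^k = -2.7618, u^k = 0.347
Step 1: x-update.
Minimize 1*x^2 - 6*x + (5.0/2)*(x + 2.7618 + 0.347)^2
FOC: (2*1 + 5.0)*x = 6 + 5.0*(-2.7618 - 0.347)
x^{k+1} = -1.3634
Step 2: z-update.
Minimize 5*z^2 - 10*z + (5.0/2)*(-1.3634 - z + 0.347)^2
FOC: (2*5 + 5.0)*z = 10 + 5.0*(-1.3634 + 0.347)
z^{k+1} = 0.3279
Step 3: u-update.
u^{k+1} = 0.347 - 1.3634 - 0.3279 = -1.3443
Step 4: Primal residual = |-1.3634 - 0.3279| = 1.6913


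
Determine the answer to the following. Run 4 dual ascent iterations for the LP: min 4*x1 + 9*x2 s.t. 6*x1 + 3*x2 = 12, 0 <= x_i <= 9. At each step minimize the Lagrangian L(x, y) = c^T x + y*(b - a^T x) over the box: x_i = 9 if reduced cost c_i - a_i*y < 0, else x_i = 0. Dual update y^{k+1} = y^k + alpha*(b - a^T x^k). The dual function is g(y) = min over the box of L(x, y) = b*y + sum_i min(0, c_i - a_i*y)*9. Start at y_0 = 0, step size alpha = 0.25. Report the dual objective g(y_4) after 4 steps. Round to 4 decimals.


Dual ascent for LP: min 4*x1 + 9*x2, 6*x1 + 3*x2 = 12, 0 <= x_i <= 9
Step 1: y^k = 0.0, reduced costs: (4.0, 9.0)
  x^k = (0.0, 0.0), subgradient = b - a^T x = 12.0
  y^{k+1} = 0.0 + 0.25*12.0 = 3.0
Step 2: y^k = 3.0, reduced costs: (-14.0, 0.0)
  x^k = (9.0, 0.0), subgradient = b - a^T x = -42.0
  y^{k+1} = 3.0 + 0.25*-42.0 = -7.5
Step 3: y^k = -7.5, reduced costs: (49.0, 31.5)
  x^k = (0.0, 0.0), subgradient = b - a^T x = 12.0
  y^{k+1} = -7.5 + 0.25*12.0 = -4.5
Step 4: y^k = -4.5, reduced costs: (31.0, 22.5)
  x^k = (0.0, 0.0), subgradient = b - a^T x = 12.0
  y^{k+1} = -4.5 + 0.25*12.0 = -1.5
Dual objective at y_4 = -1.5: reduced costs (13.0, 13.5), box minimizer x = (0.0, 0.0)
g(y_4) = b*y + (c1 - a1*y)*x1 + (c2 - a2*y)*x2 = 12*(-1.5) + 13.0*0.0 + 13.5*0.0 = -18.0 + 0.0 + 0.0 = -18.0


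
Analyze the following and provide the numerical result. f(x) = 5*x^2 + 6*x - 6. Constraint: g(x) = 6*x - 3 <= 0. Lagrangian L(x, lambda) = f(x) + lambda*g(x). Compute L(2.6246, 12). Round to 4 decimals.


Step 1: Evaluate f(x).
f(2.6246) = 5*2.6246^2 + 6*2.6246 - 6 = 44.1902
Step 2: Evaluate g(x).
g(2.6246) = 6*2.6246 - 3 = 12.7476
Step 3: Compute Lagrangian.
L = 44.1902 + 12*12.7476 = 197.1614


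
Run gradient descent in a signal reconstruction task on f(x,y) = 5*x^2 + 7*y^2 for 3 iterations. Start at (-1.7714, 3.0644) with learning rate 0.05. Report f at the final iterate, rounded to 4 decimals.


Gradient descent on f(x,y) = 5*x^2 + 7*y^2.
Starting point: (-1.7714, 3.0644), alpha = 0.05
Step 1: grad_x = 2*5*-1.7714 = -17.714, grad_y = 2*7*3.0644 = 42.9016
  x_1 = -1.7714 - 0.05*-17.714 = -0.8857
  y_1 = 3.0644 - 0.05*42.9016 = 0.9193
Step 2: grad_x = 2*5*-0.8857 = -8.857, grad_y = 2*7*0.9193 = 12.8705
  x_2 = -0.8857 - 0.05*-8.857 = -0.4429
  y_2 = 0.9193 - 0.05*12.8705 = 0.2758
Step 3: grad_x = 2*5*-0.4429 = -4.4285, grad_y = 2*7*0.2758 = 3.8611
  x_3 = -0.4429 - 0.05*-4.4285 = -0.2214
  y_3 = 0.2758 - 0.05*3.8611 = 0.0827
f(-0.2214, 0.0827) = 5*(-0.2214)^2 + 7*0.0827^2 = 0.2931


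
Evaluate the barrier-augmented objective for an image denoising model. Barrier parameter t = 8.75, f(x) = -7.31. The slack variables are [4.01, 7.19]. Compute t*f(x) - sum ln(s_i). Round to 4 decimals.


Step 1: Compute log-barrier.
ln values: [1.3888, 1.9727]
phi = -(1.3888 + 1.9727) = -3.3615
Step 2: Compute augmented objective.
t*f(x) = 8.75*-7.31 = -63.9625
Total = -63.9625 - 3.3615 = -67.324


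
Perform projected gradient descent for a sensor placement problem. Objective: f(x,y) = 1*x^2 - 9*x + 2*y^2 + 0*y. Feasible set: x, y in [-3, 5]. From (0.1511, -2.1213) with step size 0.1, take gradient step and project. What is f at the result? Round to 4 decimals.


Step 1: Compute gradient at (0.1511, -2.1213).
grad_x = 2*1*0.1511 - 9 = -8.6978
grad_y = 2*2*-2.1213 + 0 = -8.4852
Step 2: Gradient step.
x_raw = 0.1511 - 0.1*-8.6978 = 1.0209
y_raw = -2.1213 - 0.1*-8.4852 = -1.2728
Step 3: Project onto [-3, 5].
x_proj = clip(1.0209) = 1.0209
y_proj = clip(-1.2728) = -1.2728
Step 4: Evaluate f.
f(1.0209, -1.2728) = -4.9058


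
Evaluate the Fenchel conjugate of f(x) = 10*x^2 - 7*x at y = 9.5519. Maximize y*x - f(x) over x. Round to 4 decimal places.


f*(y) = sup_x {y*x - a*x^2 - b*x} = sup_x {(y-b)*x - a*x^2}
FOC: (y - b) - 2a*x = 0 => x* = (y - b)/(2a)
x* = (9.5519 + 7)/(2*10) = 0.8276
f*(9.5519) = (y-b)^2/(4a) = (9.5519 + 7)^2/(4*10)
= 273.9654/40 = 6.8491


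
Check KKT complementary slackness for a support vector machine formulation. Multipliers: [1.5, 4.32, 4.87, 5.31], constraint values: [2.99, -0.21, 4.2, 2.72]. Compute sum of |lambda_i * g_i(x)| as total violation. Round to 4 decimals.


KKT complementary slackness check:
lambda_1 * g_1 = 1.5 * 2.99 = 4.485
lambda_2 * g_2 = 4.32 * -0.21 = -0.9072
lambda_3 * g_3 = 4.87 * 4.2 = 20.454
lambda_4 * g_4 = 5.31 * 2.72 = 14.4432
Total violation = 4.485 + 0.9072 + 20.454 + 14.4432 = 40.2894


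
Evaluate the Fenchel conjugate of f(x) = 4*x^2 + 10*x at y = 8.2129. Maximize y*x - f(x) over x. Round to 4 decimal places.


f*(y) = sup_x {y*x - a*x^2 - b*x} = sup_x {(y-b)*x - a*x^2}
FOC: (y - b) - 2a*x = 0 => x* = (y - b)/(2a)
x* = (8.2129 - 10)/(2*4) = -0.2234
f*(8.2129) = (y-b)^2/(4a) = (8.2129 - 10)^2/(4*4)
= 3.1937/16 = 0.1996


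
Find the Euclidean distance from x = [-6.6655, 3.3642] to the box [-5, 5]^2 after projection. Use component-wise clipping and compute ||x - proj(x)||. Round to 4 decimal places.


Project each component onto [-5, 5].
clip(-6.6655) = -5.0, clip(3.3642) = 3.3642
Projection = [-5.0, 3.3642]
Squared diffs: [2.7739, 0.0]
Distance = sqrt(2.7739) = 1.6655


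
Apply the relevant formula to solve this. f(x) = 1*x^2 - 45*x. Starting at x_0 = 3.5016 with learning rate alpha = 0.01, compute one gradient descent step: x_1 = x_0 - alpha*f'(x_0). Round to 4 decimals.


We compute the gradient at x_0 and apply the update.
f'(x) = 2*x - 45
f'(3.5016) = 2*3.5016 - 45 = -37.9968
x_1 = 3.5016 - 0.01*-37.9968 = 3.8816


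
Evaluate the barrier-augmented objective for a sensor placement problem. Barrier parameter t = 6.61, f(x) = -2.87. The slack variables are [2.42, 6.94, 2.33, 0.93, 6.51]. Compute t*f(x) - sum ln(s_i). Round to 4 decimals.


Step 1: Compute log-barrier.
ln values: [0.8838, 1.9373, 0.8459, -0.0726, 1.8733]
phi = -(0.8838 + 1.9373 + 0.8459 - 0.0726 + 1.8733) = -5.4677
Step 2: Compute augmented objective.
t*f(x) = 6.61*-2.87 = -18.9707
Total = -18.9707 - 5.4677 = -24.4384


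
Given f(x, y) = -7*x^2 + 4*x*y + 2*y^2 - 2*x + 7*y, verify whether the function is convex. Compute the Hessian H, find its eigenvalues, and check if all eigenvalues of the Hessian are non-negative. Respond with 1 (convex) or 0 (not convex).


The Hessian of f(x,y) = -7*x^2 + 4*x*y + 2*y^2 - 2*x + 7*y is:
H = [[-14, 4], [4, 4]]
Trace = -14 + 4 = -10
Determinant = -14*4 - (4)^2 = -72
Discriminant = (-10)^2 - 4*-72 = 388.0
Eigenvalues: lambda_1 = -14.8489, lambda_2 = 4.8489
The function is not convex.

0


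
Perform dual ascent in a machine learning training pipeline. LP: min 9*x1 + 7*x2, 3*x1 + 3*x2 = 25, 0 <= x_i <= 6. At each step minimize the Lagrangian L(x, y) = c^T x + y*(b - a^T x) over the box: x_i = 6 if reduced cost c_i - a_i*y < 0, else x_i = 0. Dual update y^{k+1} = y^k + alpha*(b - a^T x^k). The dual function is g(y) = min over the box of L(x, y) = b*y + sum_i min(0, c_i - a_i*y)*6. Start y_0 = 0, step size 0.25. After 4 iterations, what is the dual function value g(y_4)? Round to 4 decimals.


Dual ascent for LP: min 9*x1 + 7*x2, 3*x1 + 3*x2 = 25, 0 <= x_i <= 6
Step 1: y^k = 0.0, reduced costs: (9.0, 7.0)
  x^k = (0.0, 0.0), subgradient = b - a^T x = 25.0
  y^{k+1} = 0.0 + 0.25*25.0 = 6.25
Step 2: y^k = 6.25, reduced costs: (-9.75, -11.75)
  x^k = (6.0, 6.0), subgradient = b - a^T x = -11.0
  y^{k+1} = 6.25 + 0.25*-11.0 = 3.5
Step 3: y^k = 3.5, reduced costs: (-1.5, -3.5)
  x^k = (6.0, 6.0), subgradient = b - a^T x = -11.0
  y^{k+1} = 3.5 + 0.25*-11.0 = 0.75
Step 4: y^k = 0.75, reduced costs: (6.75, 4.75)
  x^k = (0.0, 0.0), subgradient = b - a^T x = 25.0
  y^{k+1} = 0.75 + 0.25*25.0 = 7.0
Dual objective at y_4 = 7.0: reduced costs (-12.0, -14.0), box minimizer x = (6.0, 6.0)
g(y_4) = b*y + (c1 - a1*y)*x1 + (c2 - a2*y)*x2 = 25*7.0 + (-12.0)*6.0 + (-14.0)*6.0 = 175.0 - 72.0 - 84.0 = 19.0


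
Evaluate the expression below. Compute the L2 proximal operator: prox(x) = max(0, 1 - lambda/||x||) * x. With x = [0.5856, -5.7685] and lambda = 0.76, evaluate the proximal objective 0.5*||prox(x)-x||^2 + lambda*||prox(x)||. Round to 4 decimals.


Step 1: Compute ||x||.
||x|| = 5.7981
Step 2: Compute scaling factor.
scale = max(0, 1 - 0.76/5.7981) = 0.8689
Step 3: prox(x) = [0.5088, -5.0124]
||prox(x)|| = 5.0381
Step 4: Proximal objective.
0.5*||prox-x||^2 = 0.2888
lambda*||prox|| = 3.829
Total = 4.1178


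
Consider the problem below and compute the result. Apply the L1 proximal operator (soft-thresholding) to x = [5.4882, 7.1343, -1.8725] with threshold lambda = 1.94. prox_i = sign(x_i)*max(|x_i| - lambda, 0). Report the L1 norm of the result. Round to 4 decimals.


Soft-thresholding with lambda = 1.94:
prox(5.4882) = sign(5.4882)*max(|5.4882| - 1.94, 0) = 3.5482
prox(7.1343) = sign(7.1343)*max(|7.1343| - 1.94, 0) = 5.1943
prox(-1.8725) = sign(-1.8725)*max(|-1.8725| - 1.94, 0) = 0.0
prox(x) = [3.5482, 5.1943, 0.0]
||prox(x)||_1 = 3.5482 + 5.1943 + 0.0 = 8.7425


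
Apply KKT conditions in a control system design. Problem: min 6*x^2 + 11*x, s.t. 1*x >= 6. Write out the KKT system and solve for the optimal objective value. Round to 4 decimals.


Step 1: Try lambda = 0 (constraint inactive).
x_unc = -11/(2*6) = -0.9167
Check: 1*-0.9167 = -0.9167 < 6 -- violated!
Step 2: Constraint must be active: 1*x = 6
x* = 6/1 = 6.0
lambda = (2*6*6.0 + 11)/1 = 83.0
Step 3: Compute optimal value.
f(x*) = 6*6.0^2 + 11*6.0 = 282.0


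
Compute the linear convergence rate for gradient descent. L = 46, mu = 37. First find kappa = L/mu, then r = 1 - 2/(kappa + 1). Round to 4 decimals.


Step 1: Compute the condition number.
kappa = L/mu = 46/37 = 1.2432
Step 2: Compute the convergence rate.
r = 1 - 2/(kappa + 1) = 1 - 2*mu/(L + mu) = (L - mu)/(L + mu) = 9/83 = 0.1084


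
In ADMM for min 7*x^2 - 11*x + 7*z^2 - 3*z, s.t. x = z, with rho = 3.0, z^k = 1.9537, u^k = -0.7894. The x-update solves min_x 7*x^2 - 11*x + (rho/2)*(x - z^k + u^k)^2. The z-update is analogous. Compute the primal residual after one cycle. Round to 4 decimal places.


ADMM iteration with rho = 3.0, z^k = 1.9537, u^k = -0.7894
Step 1: x-update.
Minimize 7*x^2 - 11*x + (3.0/2)*(x - 1.9537 - 0.7894)^2
FOC: (2*7 + 3.0)*x = 11 + 3.0*(1.9537 + 0.7894)
x^{k+1} = 1.1311
Step 2: z-update.
Minimize 7*z^2 - 3*z + (3.0/2)*(1.1311 - z - 0.7894)^2
FOC: (2*7 + 3.0)*z = 3 + 3.0*(1.1311 - 0.7894)
z^{k+1} = 0.2368
Step 3: u-update.
u^{k+1} = -0.7894 + 1.1311 - 0.2368 = 0.105
Step 4: Primal residual = |1.1311 - 0.2368| = 0.8944


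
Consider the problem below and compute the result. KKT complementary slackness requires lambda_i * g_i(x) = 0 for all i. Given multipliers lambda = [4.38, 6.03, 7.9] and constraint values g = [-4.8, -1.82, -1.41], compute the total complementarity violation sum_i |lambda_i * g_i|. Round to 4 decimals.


KKT complementary slackness check:
lambda_1 * g_1 = 4.38 * -4.8 = -21.024
lambda_2 * g_2 = 6.03 * -1.82 = -10.9746
lambda_3 * g_3 = 7.9 * -1.41 = -11.139
Total violation = 21.024 + 10.9746 + 11.139 = 43.1376


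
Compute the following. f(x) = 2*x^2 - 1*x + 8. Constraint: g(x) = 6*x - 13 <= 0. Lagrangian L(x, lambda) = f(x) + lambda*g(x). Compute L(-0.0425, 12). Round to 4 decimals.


Step 1: Evaluate f(x).
f(-0.0425) = 2*(-0.0425)^2 - 1*(-0.0425) + 8 = 8.0461
Step 2: Evaluate g(x).
g(-0.0425) = 6*-0.0425 - 13 = -13.255
Step 3: Compute Lagrangian.
L = 8.0461 + 12*-13.255 = -151.0139


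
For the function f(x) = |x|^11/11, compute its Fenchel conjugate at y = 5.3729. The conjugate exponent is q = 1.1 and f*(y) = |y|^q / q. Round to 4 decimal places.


The conjugate exponent q satisfies 1/p + 1/q = 1.
p = 11, so q = 11/(11 - 1) = 1.1
|y|^q = 5.3729^1.1 = 6.3567
f*(5.3729) = 6.3567 / 1.1 = 5.7788


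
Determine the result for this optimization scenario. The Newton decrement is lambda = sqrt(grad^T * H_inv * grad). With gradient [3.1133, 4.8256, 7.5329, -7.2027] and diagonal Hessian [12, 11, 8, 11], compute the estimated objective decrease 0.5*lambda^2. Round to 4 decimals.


Step 1: H is diagonal, so H^(-1) * g = [0.2594, 0.4387, 0.9416, -0.6548].
Step 2: g^T H^(-1) g = sum_i g_i^2 / H_ii
  = (3.1133)^2/12 + (4.8256)^2/11 + (7.5329)^2/8 + (-7.2027)^2/11
  = 0.8077 + 2.1169 + 7.0931 + 4.7163 = 14.734
Step 3: Objective decrease = 0.5 * g^T H^(-1) g = 7.367


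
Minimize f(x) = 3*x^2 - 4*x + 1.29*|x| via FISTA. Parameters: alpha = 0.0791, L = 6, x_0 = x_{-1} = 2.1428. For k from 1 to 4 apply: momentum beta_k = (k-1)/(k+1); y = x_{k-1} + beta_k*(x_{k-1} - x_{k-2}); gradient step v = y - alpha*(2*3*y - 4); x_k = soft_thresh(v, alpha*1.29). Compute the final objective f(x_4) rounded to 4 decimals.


FISTA on f(x) = 3*x^2 - 4*x + 1.29*|x|
L = 6, alpha = 0.0791
Iteration 1: beta = 0.0, y = 2.1428 + 0.0*(2.1428 - 2.1428) = 2.1428
  grad(y) = 8.8568, v = y - alpha*grad = 1.4422
  prox(v) = soft_thresh(1.4422, 0.102) = 1.3402
Iteration 2: beta = 0.3333, y = 1.3402 + 0.3333*(1.3402 - 2.1428) = 1.0727
  grad(y) = 2.4359, v = y - alpha*grad = 0.88
  prox(v) = soft_thresh(0.88, 0.102) = 0.7779
Iteration 3: beta = 0.5, y = 0.7779 + 0.5*(0.7779 - 1.3402) = 0.4968
  grad(y) = -1.0192, v = y - alpha*grad = 0.5774
  prox(v) = soft_thresh(0.5774, 0.102) = 0.4754
Iteration 4: beta = 0.6, y = 0.4754 + 0.6*(0.4754 - 0.7779) = 0.2939
  grad(y) = -2.2369, v = y - alpha*grad = 0.4708
  prox(v) = soft_thresh(0.4708, 0.102) = 0.3688
f(x_4) = 3*0.3688^2 - 4*0.3688 + 1.29*|0.3688| = -0.5914


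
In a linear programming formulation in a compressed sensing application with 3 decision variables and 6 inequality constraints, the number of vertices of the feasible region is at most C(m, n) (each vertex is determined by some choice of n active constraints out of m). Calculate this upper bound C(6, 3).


Each vertex corresponds to some choice of n active constraints out of m, so the number of vertices is at most C(m, n) = m! / (n!(m-n)!).
m = 6, n = 3
Numerator: 6 * 5 * 4
Denominator: 3! = 6
C(6, 3) = 20


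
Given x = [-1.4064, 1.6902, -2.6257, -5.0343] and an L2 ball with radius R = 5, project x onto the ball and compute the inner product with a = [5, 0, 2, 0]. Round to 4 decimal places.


Step 1: Compute ||x|| (intermediates to 6 decimals).
||x|| = sqrt((-1.4064)^2 + 1.6902^2 + (-2.6257)^2 + (-5.0343)^2) = 6.088778
Step 2: Project.
Since ||x|| > R, scale = R/||x|| = 5/6.088778 = 0.821183, proj(x) = scale * x
proj(x) = [-1.154912, 1.387964, -2.15618, -4.134082]
Step 3: Dot product.
a^T * proj(x) = 5*(-1.154912) + 0*1.387964 + 2*(-2.15618) + 0*(-4.134082) = -10.0869


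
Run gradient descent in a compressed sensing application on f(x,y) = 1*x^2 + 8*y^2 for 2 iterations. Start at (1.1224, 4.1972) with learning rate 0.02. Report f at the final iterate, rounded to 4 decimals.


Gradient descent on f(x,y) = 1*x^2 + 8*y^2.
Starting point: (1.1224, 4.1972), alpha = 0.02
Step 1: grad_x = 2*1*1.1224 = 2.2448, grad_y = 2*8*4.1972 = 67.1552
  x_1 = 1.1224 - 0.02*2.2448 = 1.0775
  y_1 = 4.1972 - 0.02*67.1552 = 2.8541
Step 2: grad_x = 2*1*1.0775 = 2.155, grad_y = 2*8*2.8541 = 45.6655
  x_2 = 1.0775 - 0.02*2.155 = 1.0344
  y_2 = 2.8541 - 0.02*45.6655 = 1.9408
f(1.0344, 1.9408) = 1*1.0344^2 + 8*1.9408^2 = 31.2032


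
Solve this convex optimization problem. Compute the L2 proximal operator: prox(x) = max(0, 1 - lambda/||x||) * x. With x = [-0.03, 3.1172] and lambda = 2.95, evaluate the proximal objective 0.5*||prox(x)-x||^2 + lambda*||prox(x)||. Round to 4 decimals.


Step 1: Compute ||x||.
||x|| = 3.1173
Step 2: Compute scaling factor.
scale = max(0, 1 - 2.95/3.1173) = 0.0537
Step 3: prox(x) = [-0.0016, 0.1673]
||prox(x)|| = 0.1673
Step 4: Proximal objective.
0.5*||prox-x||^2 = 4.3513
lambda*||prox|| = 0.4935
Total = 4.8449


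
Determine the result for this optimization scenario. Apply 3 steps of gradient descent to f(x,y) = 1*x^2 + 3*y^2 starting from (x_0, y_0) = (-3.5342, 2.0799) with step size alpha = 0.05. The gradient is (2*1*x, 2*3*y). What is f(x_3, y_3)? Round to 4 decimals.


Gradient descent on f(x,y) = 1*x^2 + 3*y^2.
Starting point: (-3.5342, 2.0799), alpha = 0.05
Step 1: grad_x = 2*1*-3.5342 = -7.0684, grad_y = 2*3*2.0799 = 12.4794
  x_1 = -3.5342 - 0.05*-7.0684 = -3.1808
  y_1 = 2.0799 - 0.05*12.4794 = 1.4559
Step 2: grad_x = 2*1*-3.1808 = -6.3616, grad_y = 2*3*1.4559 = 8.7356
  x_2 = -3.1808 - 0.05*-6.3616 = -2.8627
  y_2 = 1.4559 - 0.05*8.7356 = 1.0192
Step 3: grad_x = 2*1*-2.8627 = -5.7254, grad_y = 2*3*1.0192 = 6.1149
  x_3 = -2.8627 - 0.05*-5.7254 = -2.5764
  y_3 = 1.0192 - 0.05*6.1149 = 0.7134
f(-2.5764, 0.7134) = 1*(-2.5764)^2 + 3*0.7134^2 = 8.1648


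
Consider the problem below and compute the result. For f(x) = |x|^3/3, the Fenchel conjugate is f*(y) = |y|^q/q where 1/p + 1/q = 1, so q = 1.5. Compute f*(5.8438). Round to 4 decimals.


The conjugate exponent q satisfies 1/p + 1/q = 1.
p = 3, so q = 3/(3 - 1) = 1.5
|y|^q = 5.8438^1.5 = 14.1268
f*(5.8438) = 14.1268 / 1.5 = 9.4178


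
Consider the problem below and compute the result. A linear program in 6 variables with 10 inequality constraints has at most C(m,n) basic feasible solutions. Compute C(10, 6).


Each vertex corresponds to some choice of n active constraints out of m, so the number of vertices is at most C(m, n) = m! / (n!(m-n)!).
m = 10, n = 6
Numerator: 10 * 9 * 8 * 7 * 6 * 5
Denominator: 6! = 720
C(10, 6) = 210


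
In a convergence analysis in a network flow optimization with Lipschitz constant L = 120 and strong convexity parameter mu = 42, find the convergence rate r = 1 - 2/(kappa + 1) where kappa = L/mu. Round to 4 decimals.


Step 1: Compute the condition number.
kappa = L/mu = 120/42 = 2.8571
Step 2: Compute the convergence rate.
r = 1 - 2/(kappa + 1) = 1 - 2*mu/(L + mu) = (L - mu)/(L + mu) = 78/162 = 0.4815


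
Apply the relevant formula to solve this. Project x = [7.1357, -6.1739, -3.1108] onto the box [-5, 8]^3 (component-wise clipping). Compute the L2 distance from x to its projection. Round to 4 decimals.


Project each component onto [-5, 8].
clip(7.1357) = 7.1357, clip(-6.1739) = -5.0, clip(-3.1108) = -3.1108
Projection = [7.1357, -5.0, -3.1108]
Squared diffs: [0.0, 1.378, 0.0]
Distance = sqrt(1.378) = 1.1739


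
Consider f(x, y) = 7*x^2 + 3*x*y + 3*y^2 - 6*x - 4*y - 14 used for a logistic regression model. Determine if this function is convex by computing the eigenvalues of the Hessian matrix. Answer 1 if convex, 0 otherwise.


The Hessian of f(x,y) = 7*x^2 + 3*x*y + 3*y^2 - 6*x - 4*y - 14 is:
H = [[14, 3], [3, 6]]
Trace = 14 + 6 = 20
Determinant = 14*6 - (3)^2 = 75
Discriminant = (20)^2 - 4*75 = 100.0
Eigenvalues: lambda_1 = 5.0, lambda_2 = 15.0
The function is convex.

1


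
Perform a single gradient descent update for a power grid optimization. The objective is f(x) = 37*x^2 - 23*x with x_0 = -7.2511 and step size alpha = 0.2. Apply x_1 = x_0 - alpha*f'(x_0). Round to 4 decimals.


We compute the gradient at x_0 and apply the update.
f'(x) = 74*x - 23
f'(-7.2511) = 74*-7.2511 - 23 = -559.5814
x_1 = -7.2511 - 0.2*-559.5814 = 104.6652


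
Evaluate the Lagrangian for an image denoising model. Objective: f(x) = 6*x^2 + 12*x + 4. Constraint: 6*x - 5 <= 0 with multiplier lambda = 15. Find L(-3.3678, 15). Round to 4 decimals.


Step 1: Evaluate f(x).
f(-3.3678) = 6*(-3.3678)^2 + 12*(-3.3678) + 4 = 31.6389
Step 2: Evaluate g(x).
g(-3.3678) = 6*-3.3678 - 5 = -25.2068
Step 3: Compute Lagrangian.
L = 31.6389 + 15*-25.2068 = -346.4631
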